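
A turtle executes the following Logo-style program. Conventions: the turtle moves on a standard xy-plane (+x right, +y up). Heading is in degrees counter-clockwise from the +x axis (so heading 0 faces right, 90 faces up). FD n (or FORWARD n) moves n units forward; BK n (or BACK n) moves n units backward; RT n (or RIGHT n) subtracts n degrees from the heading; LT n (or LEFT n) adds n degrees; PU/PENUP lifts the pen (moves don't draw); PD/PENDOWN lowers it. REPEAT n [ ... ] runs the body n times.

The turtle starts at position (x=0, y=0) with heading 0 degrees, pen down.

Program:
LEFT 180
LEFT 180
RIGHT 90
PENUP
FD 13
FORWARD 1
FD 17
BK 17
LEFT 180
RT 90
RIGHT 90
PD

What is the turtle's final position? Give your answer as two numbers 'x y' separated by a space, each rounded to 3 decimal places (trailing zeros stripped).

Answer: 0 -14

Derivation:
Executing turtle program step by step:
Start: pos=(0,0), heading=0, pen down
LT 180: heading 0 -> 180
LT 180: heading 180 -> 0
RT 90: heading 0 -> 270
PU: pen up
FD 13: (0,0) -> (0,-13) [heading=270, move]
FD 1: (0,-13) -> (0,-14) [heading=270, move]
FD 17: (0,-14) -> (0,-31) [heading=270, move]
BK 17: (0,-31) -> (0,-14) [heading=270, move]
LT 180: heading 270 -> 90
RT 90: heading 90 -> 0
RT 90: heading 0 -> 270
PD: pen down
Final: pos=(0,-14), heading=270, 0 segment(s) drawn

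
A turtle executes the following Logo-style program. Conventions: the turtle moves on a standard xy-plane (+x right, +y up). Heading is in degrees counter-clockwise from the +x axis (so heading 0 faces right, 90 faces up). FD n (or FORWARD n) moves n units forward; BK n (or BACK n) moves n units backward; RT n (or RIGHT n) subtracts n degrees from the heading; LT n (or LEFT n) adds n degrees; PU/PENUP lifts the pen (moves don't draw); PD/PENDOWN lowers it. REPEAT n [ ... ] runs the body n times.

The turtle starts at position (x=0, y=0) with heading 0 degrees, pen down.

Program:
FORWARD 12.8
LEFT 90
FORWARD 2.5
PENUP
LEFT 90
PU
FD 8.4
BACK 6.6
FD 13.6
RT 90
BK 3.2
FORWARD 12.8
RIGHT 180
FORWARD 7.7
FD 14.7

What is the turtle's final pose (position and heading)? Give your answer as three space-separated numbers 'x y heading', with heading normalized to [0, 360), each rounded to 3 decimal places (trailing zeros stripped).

Answer: -2.6 -10.3 270

Derivation:
Executing turtle program step by step:
Start: pos=(0,0), heading=0, pen down
FD 12.8: (0,0) -> (12.8,0) [heading=0, draw]
LT 90: heading 0 -> 90
FD 2.5: (12.8,0) -> (12.8,2.5) [heading=90, draw]
PU: pen up
LT 90: heading 90 -> 180
PU: pen up
FD 8.4: (12.8,2.5) -> (4.4,2.5) [heading=180, move]
BK 6.6: (4.4,2.5) -> (11,2.5) [heading=180, move]
FD 13.6: (11,2.5) -> (-2.6,2.5) [heading=180, move]
RT 90: heading 180 -> 90
BK 3.2: (-2.6,2.5) -> (-2.6,-0.7) [heading=90, move]
FD 12.8: (-2.6,-0.7) -> (-2.6,12.1) [heading=90, move]
RT 180: heading 90 -> 270
FD 7.7: (-2.6,12.1) -> (-2.6,4.4) [heading=270, move]
FD 14.7: (-2.6,4.4) -> (-2.6,-10.3) [heading=270, move]
Final: pos=(-2.6,-10.3), heading=270, 2 segment(s) drawn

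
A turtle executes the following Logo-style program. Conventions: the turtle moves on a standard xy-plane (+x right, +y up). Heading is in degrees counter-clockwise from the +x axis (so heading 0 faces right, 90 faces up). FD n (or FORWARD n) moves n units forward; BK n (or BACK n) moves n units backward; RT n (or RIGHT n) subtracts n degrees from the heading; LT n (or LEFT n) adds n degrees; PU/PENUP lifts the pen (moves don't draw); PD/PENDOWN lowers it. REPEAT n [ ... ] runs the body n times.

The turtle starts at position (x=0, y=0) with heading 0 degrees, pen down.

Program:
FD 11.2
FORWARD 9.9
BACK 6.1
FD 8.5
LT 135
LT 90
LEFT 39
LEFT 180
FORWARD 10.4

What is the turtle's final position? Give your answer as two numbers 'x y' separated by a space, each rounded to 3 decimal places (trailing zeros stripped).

Executing turtle program step by step:
Start: pos=(0,0), heading=0, pen down
FD 11.2: (0,0) -> (11.2,0) [heading=0, draw]
FD 9.9: (11.2,0) -> (21.1,0) [heading=0, draw]
BK 6.1: (21.1,0) -> (15,0) [heading=0, draw]
FD 8.5: (15,0) -> (23.5,0) [heading=0, draw]
LT 135: heading 0 -> 135
LT 90: heading 135 -> 225
LT 39: heading 225 -> 264
LT 180: heading 264 -> 84
FD 10.4: (23.5,0) -> (24.587,10.343) [heading=84, draw]
Final: pos=(24.587,10.343), heading=84, 5 segment(s) drawn

Answer: 24.587 10.343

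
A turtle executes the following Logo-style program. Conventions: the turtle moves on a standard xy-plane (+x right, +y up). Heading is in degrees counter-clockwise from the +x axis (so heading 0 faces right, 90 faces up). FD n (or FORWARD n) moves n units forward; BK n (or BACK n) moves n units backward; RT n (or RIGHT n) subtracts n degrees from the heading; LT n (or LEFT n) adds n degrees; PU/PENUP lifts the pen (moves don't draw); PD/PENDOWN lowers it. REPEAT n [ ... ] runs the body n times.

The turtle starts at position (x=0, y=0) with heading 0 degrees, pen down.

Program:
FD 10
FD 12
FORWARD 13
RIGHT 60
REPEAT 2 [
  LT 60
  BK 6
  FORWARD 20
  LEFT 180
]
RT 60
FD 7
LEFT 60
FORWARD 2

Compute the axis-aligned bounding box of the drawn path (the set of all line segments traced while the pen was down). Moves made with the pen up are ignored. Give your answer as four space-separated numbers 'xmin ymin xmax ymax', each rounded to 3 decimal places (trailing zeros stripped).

Answer: 0 -12.124 52 5.196

Derivation:
Executing turtle program step by step:
Start: pos=(0,0), heading=0, pen down
FD 10: (0,0) -> (10,0) [heading=0, draw]
FD 12: (10,0) -> (22,0) [heading=0, draw]
FD 13: (22,0) -> (35,0) [heading=0, draw]
RT 60: heading 0 -> 300
REPEAT 2 [
  -- iteration 1/2 --
  LT 60: heading 300 -> 0
  BK 6: (35,0) -> (29,0) [heading=0, draw]
  FD 20: (29,0) -> (49,0) [heading=0, draw]
  LT 180: heading 0 -> 180
  -- iteration 2/2 --
  LT 60: heading 180 -> 240
  BK 6: (49,0) -> (52,5.196) [heading=240, draw]
  FD 20: (52,5.196) -> (42,-12.124) [heading=240, draw]
  LT 180: heading 240 -> 60
]
RT 60: heading 60 -> 0
FD 7: (42,-12.124) -> (49,-12.124) [heading=0, draw]
LT 60: heading 0 -> 60
FD 2: (49,-12.124) -> (50,-10.392) [heading=60, draw]
Final: pos=(50,-10.392), heading=60, 9 segment(s) drawn

Segment endpoints: x in {0, 10, 22, 29, 35, 42, 49, 49, 50, 52}, y in {-12.124, -12.124, -10.392, 0, 5.196}
xmin=0, ymin=-12.124, xmax=52, ymax=5.196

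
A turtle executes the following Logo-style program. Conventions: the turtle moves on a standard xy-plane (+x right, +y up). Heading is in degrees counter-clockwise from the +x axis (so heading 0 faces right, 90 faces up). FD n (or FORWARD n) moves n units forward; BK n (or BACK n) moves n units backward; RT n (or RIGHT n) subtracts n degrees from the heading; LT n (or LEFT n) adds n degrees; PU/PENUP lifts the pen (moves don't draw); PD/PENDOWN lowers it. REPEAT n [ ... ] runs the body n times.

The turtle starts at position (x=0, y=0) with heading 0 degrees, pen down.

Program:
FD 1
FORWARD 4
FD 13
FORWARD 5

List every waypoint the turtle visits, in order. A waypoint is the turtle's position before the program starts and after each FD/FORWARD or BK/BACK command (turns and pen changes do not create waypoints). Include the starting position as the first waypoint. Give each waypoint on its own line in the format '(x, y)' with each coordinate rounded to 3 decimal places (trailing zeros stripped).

Executing turtle program step by step:
Start: pos=(0,0), heading=0, pen down
FD 1: (0,0) -> (1,0) [heading=0, draw]
FD 4: (1,0) -> (5,0) [heading=0, draw]
FD 13: (5,0) -> (18,0) [heading=0, draw]
FD 5: (18,0) -> (23,0) [heading=0, draw]
Final: pos=(23,0), heading=0, 4 segment(s) drawn
Waypoints (5 total):
(0, 0)
(1, 0)
(5, 0)
(18, 0)
(23, 0)

Answer: (0, 0)
(1, 0)
(5, 0)
(18, 0)
(23, 0)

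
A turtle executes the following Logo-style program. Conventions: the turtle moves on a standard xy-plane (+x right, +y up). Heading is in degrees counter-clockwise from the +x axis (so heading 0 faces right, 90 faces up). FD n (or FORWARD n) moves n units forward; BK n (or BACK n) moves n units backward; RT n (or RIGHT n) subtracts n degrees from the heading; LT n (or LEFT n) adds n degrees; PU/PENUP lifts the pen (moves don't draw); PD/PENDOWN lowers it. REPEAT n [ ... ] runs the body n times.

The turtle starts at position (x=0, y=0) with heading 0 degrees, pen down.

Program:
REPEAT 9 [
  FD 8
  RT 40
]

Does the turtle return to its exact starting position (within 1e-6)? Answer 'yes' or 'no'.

Answer: yes

Derivation:
Executing turtle program step by step:
Start: pos=(0,0), heading=0, pen down
REPEAT 9 [
  -- iteration 1/9 --
  FD 8: (0,0) -> (8,0) [heading=0, draw]
  RT 40: heading 0 -> 320
  -- iteration 2/9 --
  FD 8: (8,0) -> (14.128,-5.142) [heading=320, draw]
  RT 40: heading 320 -> 280
  -- iteration 3/9 --
  FD 8: (14.128,-5.142) -> (15.518,-13.021) [heading=280, draw]
  RT 40: heading 280 -> 240
  -- iteration 4/9 --
  FD 8: (15.518,-13.021) -> (11.518,-19.949) [heading=240, draw]
  RT 40: heading 240 -> 200
  -- iteration 5/9 --
  FD 8: (11.518,-19.949) -> (4,-22.685) [heading=200, draw]
  RT 40: heading 200 -> 160
  -- iteration 6/9 --
  FD 8: (4,-22.685) -> (-3.518,-19.949) [heading=160, draw]
  RT 40: heading 160 -> 120
  -- iteration 7/9 --
  FD 8: (-3.518,-19.949) -> (-7.518,-13.021) [heading=120, draw]
  RT 40: heading 120 -> 80
  -- iteration 8/9 --
  FD 8: (-7.518,-13.021) -> (-6.128,-5.142) [heading=80, draw]
  RT 40: heading 80 -> 40
  -- iteration 9/9 --
  FD 8: (-6.128,-5.142) -> (0,0) [heading=40, draw]
  RT 40: heading 40 -> 0
]
Final: pos=(0,0), heading=0, 9 segment(s) drawn

Start position: (0, 0)
Final position: (0, 0)
Distance = 0; < 1e-6 -> CLOSED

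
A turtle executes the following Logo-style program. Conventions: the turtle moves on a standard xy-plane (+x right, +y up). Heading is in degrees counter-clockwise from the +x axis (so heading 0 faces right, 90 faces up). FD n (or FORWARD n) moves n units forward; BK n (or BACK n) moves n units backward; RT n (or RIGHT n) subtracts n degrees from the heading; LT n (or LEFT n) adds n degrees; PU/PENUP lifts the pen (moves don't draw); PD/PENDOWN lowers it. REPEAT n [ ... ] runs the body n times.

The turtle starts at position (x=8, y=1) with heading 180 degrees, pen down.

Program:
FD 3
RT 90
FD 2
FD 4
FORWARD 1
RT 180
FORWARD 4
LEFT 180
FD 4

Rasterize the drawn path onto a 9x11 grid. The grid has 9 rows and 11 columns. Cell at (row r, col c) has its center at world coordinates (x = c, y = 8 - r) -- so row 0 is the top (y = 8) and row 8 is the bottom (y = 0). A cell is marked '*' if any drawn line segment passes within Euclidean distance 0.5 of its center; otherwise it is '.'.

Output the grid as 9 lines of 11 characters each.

Answer: .....*.....
.....*.....
.....*.....
.....*.....
.....*.....
.....*.....
.....*.....
.....****..
...........

Derivation:
Segment 0: (8,1) -> (5,1)
Segment 1: (5,1) -> (5,3)
Segment 2: (5,3) -> (5,7)
Segment 3: (5,7) -> (5,8)
Segment 4: (5,8) -> (5,4)
Segment 5: (5,4) -> (5,8)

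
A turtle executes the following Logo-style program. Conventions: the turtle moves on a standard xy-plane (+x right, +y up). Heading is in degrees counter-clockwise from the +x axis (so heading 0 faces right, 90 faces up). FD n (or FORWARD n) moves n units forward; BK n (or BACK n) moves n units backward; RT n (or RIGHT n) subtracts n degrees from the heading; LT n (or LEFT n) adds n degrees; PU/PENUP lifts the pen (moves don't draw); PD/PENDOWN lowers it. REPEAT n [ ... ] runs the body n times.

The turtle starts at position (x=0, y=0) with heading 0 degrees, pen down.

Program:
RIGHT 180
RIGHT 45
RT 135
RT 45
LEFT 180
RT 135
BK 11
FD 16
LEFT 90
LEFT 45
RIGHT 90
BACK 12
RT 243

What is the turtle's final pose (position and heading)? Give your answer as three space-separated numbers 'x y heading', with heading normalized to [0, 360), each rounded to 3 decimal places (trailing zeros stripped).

Executing turtle program step by step:
Start: pos=(0,0), heading=0, pen down
RT 180: heading 0 -> 180
RT 45: heading 180 -> 135
RT 135: heading 135 -> 0
RT 45: heading 0 -> 315
LT 180: heading 315 -> 135
RT 135: heading 135 -> 0
BK 11: (0,0) -> (-11,0) [heading=0, draw]
FD 16: (-11,0) -> (5,0) [heading=0, draw]
LT 90: heading 0 -> 90
LT 45: heading 90 -> 135
RT 90: heading 135 -> 45
BK 12: (5,0) -> (-3.485,-8.485) [heading=45, draw]
RT 243: heading 45 -> 162
Final: pos=(-3.485,-8.485), heading=162, 3 segment(s) drawn

Answer: -3.485 -8.485 162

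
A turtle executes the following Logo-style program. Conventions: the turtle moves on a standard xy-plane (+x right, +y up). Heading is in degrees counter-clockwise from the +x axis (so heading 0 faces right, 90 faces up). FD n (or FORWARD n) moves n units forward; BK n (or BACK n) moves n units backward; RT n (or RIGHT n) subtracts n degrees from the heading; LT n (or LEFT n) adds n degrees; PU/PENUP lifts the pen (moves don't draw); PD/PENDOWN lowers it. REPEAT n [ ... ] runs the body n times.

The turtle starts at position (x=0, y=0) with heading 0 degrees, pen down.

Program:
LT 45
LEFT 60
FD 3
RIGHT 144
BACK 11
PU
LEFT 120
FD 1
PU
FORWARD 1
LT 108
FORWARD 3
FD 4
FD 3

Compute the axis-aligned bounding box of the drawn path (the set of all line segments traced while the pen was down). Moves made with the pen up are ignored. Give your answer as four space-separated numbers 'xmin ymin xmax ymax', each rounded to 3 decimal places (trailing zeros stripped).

Answer: -9.325 0 0 9.82

Derivation:
Executing turtle program step by step:
Start: pos=(0,0), heading=0, pen down
LT 45: heading 0 -> 45
LT 60: heading 45 -> 105
FD 3: (0,0) -> (-0.776,2.898) [heading=105, draw]
RT 144: heading 105 -> 321
BK 11: (-0.776,2.898) -> (-9.325,9.82) [heading=321, draw]
PU: pen up
LT 120: heading 321 -> 81
FD 1: (-9.325,9.82) -> (-9.169,10.808) [heading=81, move]
PU: pen up
FD 1: (-9.169,10.808) -> (-9.012,11.796) [heading=81, move]
LT 108: heading 81 -> 189
FD 3: (-9.012,11.796) -> (-11.975,11.326) [heading=189, move]
FD 4: (-11.975,11.326) -> (-15.926,10.701) [heading=189, move]
FD 3: (-15.926,10.701) -> (-18.889,10.231) [heading=189, move]
Final: pos=(-18.889,10.231), heading=189, 2 segment(s) drawn

Segment endpoints: x in {-9.325, -0.776, 0}, y in {0, 2.898, 9.82}
xmin=-9.325, ymin=0, xmax=0, ymax=9.82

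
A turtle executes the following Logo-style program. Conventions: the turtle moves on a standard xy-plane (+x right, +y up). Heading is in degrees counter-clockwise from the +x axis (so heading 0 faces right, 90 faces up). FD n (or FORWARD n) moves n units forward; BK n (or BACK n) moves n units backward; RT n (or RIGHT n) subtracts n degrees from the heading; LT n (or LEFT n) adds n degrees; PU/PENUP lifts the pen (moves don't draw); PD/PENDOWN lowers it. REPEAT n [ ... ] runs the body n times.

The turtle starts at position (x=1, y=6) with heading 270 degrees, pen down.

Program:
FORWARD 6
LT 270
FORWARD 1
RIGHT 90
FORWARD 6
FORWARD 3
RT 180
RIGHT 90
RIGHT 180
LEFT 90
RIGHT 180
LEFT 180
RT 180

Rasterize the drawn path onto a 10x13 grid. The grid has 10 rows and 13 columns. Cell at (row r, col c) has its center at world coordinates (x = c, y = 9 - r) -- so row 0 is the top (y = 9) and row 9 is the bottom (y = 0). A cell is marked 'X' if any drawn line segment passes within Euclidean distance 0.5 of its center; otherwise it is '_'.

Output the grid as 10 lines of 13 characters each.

Answer: X____________
X____________
X____________
XX___________
XX___________
XX___________
XX___________
XX___________
XX___________
XX___________

Derivation:
Segment 0: (1,6) -> (1,0)
Segment 1: (1,0) -> (-0,0)
Segment 2: (-0,0) -> (0,6)
Segment 3: (0,6) -> (0,9)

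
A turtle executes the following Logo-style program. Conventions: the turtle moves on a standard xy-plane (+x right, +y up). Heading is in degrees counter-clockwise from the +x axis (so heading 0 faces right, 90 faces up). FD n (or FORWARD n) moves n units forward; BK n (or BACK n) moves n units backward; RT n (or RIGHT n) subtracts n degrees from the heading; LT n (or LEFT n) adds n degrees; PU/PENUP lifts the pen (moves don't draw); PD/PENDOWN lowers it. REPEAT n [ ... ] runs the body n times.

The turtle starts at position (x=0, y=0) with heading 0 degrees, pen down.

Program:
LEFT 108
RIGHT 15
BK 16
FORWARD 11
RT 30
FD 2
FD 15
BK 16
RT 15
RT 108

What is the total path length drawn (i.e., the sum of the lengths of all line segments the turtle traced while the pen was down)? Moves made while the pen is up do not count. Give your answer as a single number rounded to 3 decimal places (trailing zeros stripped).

Executing turtle program step by step:
Start: pos=(0,0), heading=0, pen down
LT 108: heading 0 -> 108
RT 15: heading 108 -> 93
BK 16: (0,0) -> (0.837,-15.978) [heading=93, draw]
FD 11: (0.837,-15.978) -> (0.262,-4.993) [heading=93, draw]
RT 30: heading 93 -> 63
FD 2: (0.262,-4.993) -> (1.17,-3.211) [heading=63, draw]
FD 15: (1.17,-3.211) -> (7.98,10.154) [heading=63, draw]
BK 16: (7.98,10.154) -> (0.716,-4.102) [heading=63, draw]
RT 15: heading 63 -> 48
RT 108: heading 48 -> 300
Final: pos=(0.716,-4.102), heading=300, 5 segment(s) drawn

Segment lengths:
  seg 1: (0,0) -> (0.837,-15.978), length = 16
  seg 2: (0.837,-15.978) -> (0.262,-4.993), length = 11
  seg 3: (0.262,-4.993) -> (1.17,-3.211), length = 2
  seg 4: (1.17,-3.211) -> (7.98,10.154), length = 15
  seg 5: (7.98,10.154) -> (0.716,-4.102), length = 16
Total = 60

Answer: 60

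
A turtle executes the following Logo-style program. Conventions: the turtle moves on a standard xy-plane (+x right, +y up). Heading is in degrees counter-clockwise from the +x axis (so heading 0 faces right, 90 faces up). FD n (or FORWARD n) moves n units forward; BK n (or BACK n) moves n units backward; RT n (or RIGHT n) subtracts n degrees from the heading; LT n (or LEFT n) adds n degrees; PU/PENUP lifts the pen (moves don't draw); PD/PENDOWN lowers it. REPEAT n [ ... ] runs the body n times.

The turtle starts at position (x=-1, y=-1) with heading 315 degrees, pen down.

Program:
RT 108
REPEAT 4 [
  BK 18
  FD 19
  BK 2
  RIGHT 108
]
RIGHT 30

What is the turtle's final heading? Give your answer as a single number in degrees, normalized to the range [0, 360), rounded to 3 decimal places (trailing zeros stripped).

Answer: 105

Derivation:
Executing turtle program step by step:
Start: pos=(-1,-1), heading=315, pen down
RT 108: heading 315 -> 207
REPEAT 4 [
  -- iteration 1/4 --
  BK 18: (-1,-1) -> (15.038,7.172) [heading=207, draw]
  FD 19: (15.038,7.172) -> (-1.891,-1.454) [heading=207, draw]
  BK 2: (-1.891,-1.454) -> (-0.109,-0.546) [heading=207, draw]
  RT 108: heading 207 -> 99
  -- iteration 2/4 --
  BK 18: (-0.109,-0.546) -> (2.707,-18.324) [heading=99, draw]
  FD 19: (2.707,-18.324) -> (-0.265,0.442) [heading=99, draw]
  BK 2: (-0.265,0.442) -> (0.047,-1.534) [heading=99, draw]
  RT 108: heading 99 -> 351
  -- iteration 3/4 --
  BK 18: (0.047,-1.534) -> (-17.731,1.282) [heading=351, draw]
  FD 19: (-17.731,1.282) -> (1.035,-1.69) [heading=351, draw]
  BK 2: (1.035,-1.69) -> (-0.94,-1.377) [heading=351, draw]
  RT 108: heading 351 -> 243
  -- iteration 4/4 --
  BK 18: (-0.94,-1.377) -> (7.232,14.661) [heading=243, draw]
  FD 19: (7.232,14.661) -> (-1.394,-2.268) [heading=243, draw]
  BK 2: (-1.394,-2.268) -> (-0.486,-0.486) [heading=243, draw]
  RT 108: heading 243 -> 135
]
RT 30: heading 135 -> 105
Final: pos=(-0.486,-0.486), heading=105, 12 segment(s) drawn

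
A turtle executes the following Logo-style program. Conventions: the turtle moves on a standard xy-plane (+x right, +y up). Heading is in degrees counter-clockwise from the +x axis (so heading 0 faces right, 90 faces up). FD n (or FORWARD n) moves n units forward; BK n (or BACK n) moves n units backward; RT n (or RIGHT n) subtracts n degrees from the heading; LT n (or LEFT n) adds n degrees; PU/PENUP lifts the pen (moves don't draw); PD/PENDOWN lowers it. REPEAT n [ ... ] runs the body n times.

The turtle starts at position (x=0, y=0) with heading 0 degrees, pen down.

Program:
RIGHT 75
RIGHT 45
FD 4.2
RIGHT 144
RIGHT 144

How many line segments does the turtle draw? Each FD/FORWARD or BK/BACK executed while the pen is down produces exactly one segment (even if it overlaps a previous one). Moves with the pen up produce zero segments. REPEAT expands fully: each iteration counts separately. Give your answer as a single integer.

Answer: 1

Derivation:
Executing turtle program step by step:
Start: pos=(0,0), heading=0, pen down
RT 75: heading 0 -> 285
RT 45: heading 285 -> 240
FD 4.2: (0,0) -> (-2.1,-3.637) [heading=240, draw]
RT 144: heading 240 -> 96
RT 144: heading 96 -> 312
Final: pos=(-2.1,-3.637), heading=312, 1 segment(s) drawn
Segments drawn: 1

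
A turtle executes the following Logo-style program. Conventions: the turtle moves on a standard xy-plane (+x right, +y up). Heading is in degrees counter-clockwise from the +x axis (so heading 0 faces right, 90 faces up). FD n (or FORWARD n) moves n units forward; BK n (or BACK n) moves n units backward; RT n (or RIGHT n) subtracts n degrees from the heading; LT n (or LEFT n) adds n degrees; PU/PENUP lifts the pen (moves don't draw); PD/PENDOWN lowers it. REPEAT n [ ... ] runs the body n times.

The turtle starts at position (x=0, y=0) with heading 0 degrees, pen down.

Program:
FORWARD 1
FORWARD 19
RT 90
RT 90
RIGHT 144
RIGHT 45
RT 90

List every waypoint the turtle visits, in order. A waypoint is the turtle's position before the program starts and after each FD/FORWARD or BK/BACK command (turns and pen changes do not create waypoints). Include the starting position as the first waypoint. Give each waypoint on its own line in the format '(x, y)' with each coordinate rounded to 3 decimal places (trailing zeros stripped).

Executing turtle program step by step:
Start: pos=(0,0), heading=0, pen down
FD 1: (0,0) -> (1,0) [heading=0, draw]
FD 19: (1,0) -> (20,0) [heading=0, draw]
RT 90: heading 0 -> 270
RT 90: heading 270 -> 180
RT 144: heading 180 -> 36
RT 45: heading 36 -> 351
RT 90: heading 351 -> 261
Final: pos=(20,0), heading=261, 2 segment(s) drawn
Waypoints (3 total):
(0, 0)
(1, 0)
(20, 0)

Answer: (0, 0)
(1, 0)
(20, 0)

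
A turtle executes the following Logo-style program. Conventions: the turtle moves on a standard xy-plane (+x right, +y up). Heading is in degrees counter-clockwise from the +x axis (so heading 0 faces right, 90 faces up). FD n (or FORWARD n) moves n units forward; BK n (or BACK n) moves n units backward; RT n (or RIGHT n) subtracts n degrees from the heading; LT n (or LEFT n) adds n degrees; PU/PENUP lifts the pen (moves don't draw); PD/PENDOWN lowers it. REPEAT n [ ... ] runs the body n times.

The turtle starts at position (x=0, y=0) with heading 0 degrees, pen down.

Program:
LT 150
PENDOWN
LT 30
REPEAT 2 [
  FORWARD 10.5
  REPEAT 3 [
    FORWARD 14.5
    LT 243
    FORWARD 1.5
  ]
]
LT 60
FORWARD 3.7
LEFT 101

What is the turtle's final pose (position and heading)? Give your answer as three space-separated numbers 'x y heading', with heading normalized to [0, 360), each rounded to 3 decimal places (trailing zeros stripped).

Answer: -20.443 -3.013 359

Derivation:
Executing turtle program step by step:
Start: pos=(0,0), heading=0, pen down
LT 150: heading 0 -> 150
PD: pen down
LT 30: heading 150 -> 180
REPEAT 2 [
  -- iteration 1/2 --
  FD 10.5: (0,0) -> (-10.5,0) [heading=180, draw]
  REPEAT 3 [
    -- iteration 1/3 --
    FD 14.5: (-10.5,0) -> (-25,0) [heading=180, draw]
    LT 243: heading 180 -> 63
    FD 1.5: (-25,0) -> (-24.319,1.337) [heading=63, draw]
    -- iteration 2/3 --
    FD 14.5: (-24.319,1.337) -> (-17.736,14.256) [heading=63, draw]
    LT 243: heading 63 -> 306
    FD 1.5: (-17.736,14.256) -> (-16.854,13.043) [heading=306, draw]
    -- iteration 3/3 --
    FD 14.5: (-16.854,13.043) -> (-8.332,1.312) [heading=306, draw]
    LT 243: heading 306 -> 189
    FD 1.5: (-8.332,1.312) -> (-9.813,1.077) [heading=189, draw]
  ]
  -- iteration 2/2 --
  FD 10.5: (-9.813,1.077) -> (-20.184,-0.565) [heading=189, draw]
  REPEAT 3 [
    -- iteration 1/3 --
    FD 14.5: (-20.184,-0.565) -> (-34.505,-2.834) [heading=189, draw]
    LT 243: heading 189 -> 72
    FD 1.5: (-34.505,-2.834) -> (-34.042,-1.407) [heading=72, draw]
    -- iteration 2/3 --
    FD 14.5: (-34.042,-1.407) -> (-29.561,12.383) [heading=72, draw]
    LT 243: heading 72 -> 315
    FD 1.5: (-29.561,12.383) -> (-28.5,11.323) [heading=315, draw]
    -- iteration 3/3 --
    FD 14.5: (-28.5,11.323) -> (-18.247,1.07) [heading=315, draw]
    LT 243: heading 315 -> 198
    FD 1.5: (-18.247,1.07) -> (-19.674,0.606) [heading=198, draw]
  ]
]
LT 60: heading 198 -> 258
FD 3.7: (-19.674,0.606) -> (-20.443,-3.013) [heading=258, draw]
LT 101: heading 258 -> 359
Final: pos=(-20.443,-3.013), heading=359, 15 segment(s) drawn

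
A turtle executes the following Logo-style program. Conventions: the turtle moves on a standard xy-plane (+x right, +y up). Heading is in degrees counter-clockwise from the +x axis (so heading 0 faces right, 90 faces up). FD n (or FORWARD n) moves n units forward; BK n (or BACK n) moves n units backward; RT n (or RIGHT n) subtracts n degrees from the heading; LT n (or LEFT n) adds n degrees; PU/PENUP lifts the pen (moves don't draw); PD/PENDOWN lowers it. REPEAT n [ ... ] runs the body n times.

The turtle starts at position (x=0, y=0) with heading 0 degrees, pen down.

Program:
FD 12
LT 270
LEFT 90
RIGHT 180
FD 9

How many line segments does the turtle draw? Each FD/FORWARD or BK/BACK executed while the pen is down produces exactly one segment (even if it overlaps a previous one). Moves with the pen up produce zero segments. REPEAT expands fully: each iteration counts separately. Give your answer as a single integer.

Answer: 2

Derivation:
Executing turtle program step by step:
Start: pos=(0,0), heading=0, pen down
FD 12: (0,0) -> (12,0) [heading=0, draw]
LT 270: heading 0 -> 270
LT 90: heading 270 -> 0
RT 180: heading 0 -> 180
FD 9: (12,0) -> (3,0) [heading=180, draw]
Final: pos=(3,0), heading=180, 2 segment(s) drawn
Segments drawn: 2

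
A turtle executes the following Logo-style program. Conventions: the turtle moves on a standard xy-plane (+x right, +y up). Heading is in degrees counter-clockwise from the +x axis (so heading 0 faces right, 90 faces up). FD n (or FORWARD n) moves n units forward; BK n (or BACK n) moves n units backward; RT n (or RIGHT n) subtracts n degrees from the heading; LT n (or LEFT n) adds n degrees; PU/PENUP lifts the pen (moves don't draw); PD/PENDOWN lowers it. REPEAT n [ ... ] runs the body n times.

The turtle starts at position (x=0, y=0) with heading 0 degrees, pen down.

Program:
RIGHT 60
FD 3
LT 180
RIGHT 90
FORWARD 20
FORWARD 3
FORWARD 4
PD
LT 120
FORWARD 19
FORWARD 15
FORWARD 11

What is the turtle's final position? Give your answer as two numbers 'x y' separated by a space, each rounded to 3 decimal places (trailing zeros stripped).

Executing turtle program step by step:
Start: pos=(0,0), heading=0, pen down
RT 60: heading 0 -> 300
FD 3: (0,0) -> (1.5,-2.598) [heading=300, draw]
LT 180: heading 300 -> 120
RT 90: heading 120 -> 30
FD 20: (1.5,-2.598) -> (18.821,7.402) [heading=30, draw]
FD 3: (18.821,7.402) -> (21.419,8.902) [heading=30, draw]
FD 4: (21.419,8.902) -> (24.883,10.902) [heading=30, draw]
PD: pen down
LT 120: heading 30 -> 150
FD 19: (24.883,10.902) -> (8.428,20.402) [heading=150, draw]
FD 15: (8.428,20.402) -> (-4.562,27.902) [heading=150, draw]
FD 11: (-4.562,27.902) -> (-14.088,33.402) [heading=150, draw]
Final: pos=(-14.088,33.402), heading=150, 7 segment(s) drawn

Answer: -14.088 33.402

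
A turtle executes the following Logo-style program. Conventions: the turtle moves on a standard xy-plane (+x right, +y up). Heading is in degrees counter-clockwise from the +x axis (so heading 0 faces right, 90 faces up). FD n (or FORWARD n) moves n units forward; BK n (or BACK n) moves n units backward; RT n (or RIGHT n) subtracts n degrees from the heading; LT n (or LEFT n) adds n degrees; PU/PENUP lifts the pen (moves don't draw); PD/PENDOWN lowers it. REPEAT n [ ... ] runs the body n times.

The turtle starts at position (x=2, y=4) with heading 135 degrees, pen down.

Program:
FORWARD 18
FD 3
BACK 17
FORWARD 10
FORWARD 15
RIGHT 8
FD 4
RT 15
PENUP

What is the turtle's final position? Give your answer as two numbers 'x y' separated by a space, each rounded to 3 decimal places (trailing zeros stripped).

Answer: -20.913 27.701

Derivation:
Executing turtle program step by step:
Start: pos=(2,4), heading=135, pen down
FD 18: (2,4) -> (-10.728,16.728) [heading=135, draw]
FD 3: (-10.728,16.728) -> (-12.849,18.849) [heading=135, draw]
BK 17: (-12.849,18.849) -> (-0.828,6.828) [heading=135, draw]
FD 10: (-0.828,6.828) -> (-7.899,13.899) [heading=135, draw]
FD 15: (-7.899,13.899) -> (-18.506,24.506) [heading=135, draw]
RT 8: heading 135 -> 127
FD 4: (-18.506,24.506) -> (-20.913,27.701) [heading=127, draw]
RT 15: heading 127 -> 112
PU: pen up
Final: pos=(-20.913,27.701), heading=112, 6 segment(s) drawn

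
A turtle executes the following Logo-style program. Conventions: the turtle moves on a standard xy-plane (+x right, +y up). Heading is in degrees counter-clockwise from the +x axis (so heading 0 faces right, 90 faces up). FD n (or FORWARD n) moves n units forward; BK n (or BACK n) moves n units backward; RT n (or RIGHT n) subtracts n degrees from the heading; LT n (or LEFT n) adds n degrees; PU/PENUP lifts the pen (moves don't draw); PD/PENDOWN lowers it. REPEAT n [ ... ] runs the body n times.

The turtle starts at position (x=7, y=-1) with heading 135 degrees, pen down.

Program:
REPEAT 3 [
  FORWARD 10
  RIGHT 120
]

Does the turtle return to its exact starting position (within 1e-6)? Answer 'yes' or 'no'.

Answer: yes

Derivation:
Executing turtle program step by step:
Start: pos=(7,-1), heading=135, pen down
REPEAT 3 [
  -- iteration 1/3 --
  FD 10: (7,-1) -> (-0.071,6.071) [heading=135, draw]
  RT 120: heading 135 -> 15
  -- iteration 2/3 --
  FD 10: (-0.071,6.071) -> (9.588,8.659) [heading=15, draw]
  RT 120: heading 15 -> 255
  -- iteration 3/3 --
  FD 10: (9.588,8.659) -> (7,-1) [heading=255, draw]
  RT 120: heading 255 -> 135
]
Final: pos=(7,-1), heading=135, 3 segment(s) drawn

Start position: (7, -1)
Final position: (7, -1)
Distance = 0; < 1e-6 -> CLOSED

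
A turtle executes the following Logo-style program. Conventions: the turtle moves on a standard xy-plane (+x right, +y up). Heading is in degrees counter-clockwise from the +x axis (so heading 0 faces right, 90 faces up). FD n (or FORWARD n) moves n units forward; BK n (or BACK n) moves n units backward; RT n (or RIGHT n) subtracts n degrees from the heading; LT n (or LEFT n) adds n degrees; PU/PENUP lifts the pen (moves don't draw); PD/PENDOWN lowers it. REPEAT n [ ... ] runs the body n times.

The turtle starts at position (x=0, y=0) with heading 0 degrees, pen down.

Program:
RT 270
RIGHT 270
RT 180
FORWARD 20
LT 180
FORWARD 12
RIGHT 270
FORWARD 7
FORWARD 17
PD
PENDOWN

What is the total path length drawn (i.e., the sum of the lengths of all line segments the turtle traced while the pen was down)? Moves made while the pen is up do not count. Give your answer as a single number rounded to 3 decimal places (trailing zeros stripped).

Executing turtle program step by step:
Start: pos=(0,0), heading=0, pen down
RT 270: heading 0 -> 90
RT 270: heading 90 -> 180
RT 180: heading 180 -> 0
FD 20: (0,0) -> (20,0) [heading=0, draw]
LT 180: heading 0 -> 180
FD 12: (20,0) -> (8,0) [heading=180, draw]
RT 270: heading 180 -> 270
FD 7: (8,0) -> (8,-7) [heading=270, draw]
FD 17: (8,-7) -> (8,-24) [heading=270, draw]
PD: pen down
PD: pen down
Final: pos=(8,-24), heading=270, 4 segment(s) drawn

Segment lengths:
  seg 1: (0,0) -> (20,0), length = 20
  seg 2: (20,0) -> (8,0), length = 12
  seg 3: (8,0) -> (8,-7), length = 7
  seg 4: (8,-7) -> (8,-24), length = 17
Total = 56

Answer: 56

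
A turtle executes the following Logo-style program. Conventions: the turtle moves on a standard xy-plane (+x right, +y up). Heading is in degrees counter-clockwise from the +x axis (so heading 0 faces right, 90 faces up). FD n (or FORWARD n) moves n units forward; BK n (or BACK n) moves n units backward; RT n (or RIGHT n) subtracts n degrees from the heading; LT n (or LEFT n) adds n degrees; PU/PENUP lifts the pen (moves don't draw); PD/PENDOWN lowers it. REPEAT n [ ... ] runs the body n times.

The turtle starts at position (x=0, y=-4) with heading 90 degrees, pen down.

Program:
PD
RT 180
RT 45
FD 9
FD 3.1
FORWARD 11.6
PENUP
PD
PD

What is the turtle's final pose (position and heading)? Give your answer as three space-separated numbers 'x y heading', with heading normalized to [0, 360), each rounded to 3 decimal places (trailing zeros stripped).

Executing turtle program step by step:
Start: pos=(0,-4), heading=90, pen down
PD: pen down
RT 180: heading 90 -> 270
RT 45: heading 270 -> 225
FD 9: (0,-4) -> (-6.364,-10.364) [heading=225, draw]
FD 3.1: (-6.364,-10.364) -> (-8.556,-12.556) [heading=225, draw]
FD 11.6: (-8.556,-12.556) -> (-16.758,-20.758) [heading=225, draw]
PU: pen up
PD: pen down
PD: pen down
Final: pos=(-16.758,-20.758), heading=225, 3 segment(s) drawn

Answer: -16.758 -20.758 225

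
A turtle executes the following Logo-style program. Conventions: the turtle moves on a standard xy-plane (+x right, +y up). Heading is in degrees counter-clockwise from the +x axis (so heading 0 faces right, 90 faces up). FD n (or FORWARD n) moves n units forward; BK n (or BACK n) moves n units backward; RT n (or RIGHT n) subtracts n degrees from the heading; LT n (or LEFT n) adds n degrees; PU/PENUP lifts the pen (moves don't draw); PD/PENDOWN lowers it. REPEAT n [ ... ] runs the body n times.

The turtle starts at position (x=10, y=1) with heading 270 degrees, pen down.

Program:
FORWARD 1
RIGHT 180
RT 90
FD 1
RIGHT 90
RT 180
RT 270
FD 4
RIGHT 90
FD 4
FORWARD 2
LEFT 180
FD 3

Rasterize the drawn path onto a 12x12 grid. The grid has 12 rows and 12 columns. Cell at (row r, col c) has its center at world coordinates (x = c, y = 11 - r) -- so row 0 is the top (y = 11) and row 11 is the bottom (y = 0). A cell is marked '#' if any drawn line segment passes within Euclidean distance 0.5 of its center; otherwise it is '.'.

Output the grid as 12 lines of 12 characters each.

Answer: ............
............
............
............
............
.......#....
.......#....
.......#....
.......#....
.......#....
.......#..#.
.......#####

Derivation:
Segment 0: (10,1) -> (10,0)
Segment 1: (10,0) -> (11,0)
Segment 2: (11,0) -> (7,-0)
Segment 3: (7,-0) -> (7,4)
Segment 4: (7,4) -> (7,6)
Segment 5: (7,6) -> (7,3)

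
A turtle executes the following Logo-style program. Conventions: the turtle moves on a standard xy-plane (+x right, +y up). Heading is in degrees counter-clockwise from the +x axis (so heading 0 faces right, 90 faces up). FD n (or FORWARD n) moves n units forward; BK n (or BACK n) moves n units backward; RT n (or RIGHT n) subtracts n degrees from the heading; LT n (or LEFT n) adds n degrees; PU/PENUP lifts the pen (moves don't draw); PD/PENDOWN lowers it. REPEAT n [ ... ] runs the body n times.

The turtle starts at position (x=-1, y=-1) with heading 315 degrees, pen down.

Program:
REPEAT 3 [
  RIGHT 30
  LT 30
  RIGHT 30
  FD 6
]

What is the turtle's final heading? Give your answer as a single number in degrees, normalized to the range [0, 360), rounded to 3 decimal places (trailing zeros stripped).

Answer: 225

Derivation:
Executing turtle program step by step:
Start: pos=(-1,-1), heading=315, pen down
REPEAT 3 [
  -- iteration 1/3 --
  RT 30: heading 315 -> 285
  LT 30: heading 285 -> 315
  RT 30: heading 315 -> 285
  FD 6: (-1,-1) -> (0.553,-6.796) [heading=285, draw]
  -- iteration 2/3 --
  RT 30: heading 285 -> 255
  LT 30: heading 255 -> 285
  RT 30: heading 285 -> 255
  FD 6: (0.553,-6.796) -> (-1,-12.591) [heading=255, draw]
  -- iteration 3/3 --
  RT 30: heading 255 -> 225
  LT 30: heading 225 -> 255
  RT 30: heading 255 -> 225
  FD 6: (-1,-12.591) -> (-5.243,-16.834) [heading=225, draw]
]
Final: pos=(-5.243,-16.834), heading=225, 3 segment(s) drawn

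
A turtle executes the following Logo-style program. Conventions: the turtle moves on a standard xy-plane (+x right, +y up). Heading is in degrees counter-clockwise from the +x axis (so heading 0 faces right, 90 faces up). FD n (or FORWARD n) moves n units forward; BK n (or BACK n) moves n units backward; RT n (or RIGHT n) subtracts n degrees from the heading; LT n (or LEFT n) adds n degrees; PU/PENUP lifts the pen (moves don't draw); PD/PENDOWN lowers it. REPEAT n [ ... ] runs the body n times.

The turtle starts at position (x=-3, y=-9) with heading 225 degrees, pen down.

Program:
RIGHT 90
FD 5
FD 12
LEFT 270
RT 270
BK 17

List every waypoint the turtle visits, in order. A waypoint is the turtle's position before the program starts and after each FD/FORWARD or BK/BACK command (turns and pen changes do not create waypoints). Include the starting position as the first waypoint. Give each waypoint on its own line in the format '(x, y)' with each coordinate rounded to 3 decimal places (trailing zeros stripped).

Answer: (-3, -9)
(-6.536, -5.464)
(-15.021, 3.021)
(-3, -9)

Derivation:
Executing turtle program step by step:
Start: pos=(-3,-9), heading=225, pen down
RT 90: heading 225 -> 135
FD 5: (-3,-9) -> (-6.536,-5.464) [heading=135, draw]
FD 12: (-6.536,-5.464) -> (-15.021,3.021) [heading=135, draw]
LT 270: heading 135 -> 45
RT 270: heading 45 -> 135
BK 17: (-15.021,3.021) -> (-3,-9) [heading=135, draw]
Final: pos=(-3,-9), heading=135, 3 segment(s) drawn
Waypoints (4 total):
(-3, -9)
(-6.536, -5.464)
(-15.021, 3.021)
(-3, -9)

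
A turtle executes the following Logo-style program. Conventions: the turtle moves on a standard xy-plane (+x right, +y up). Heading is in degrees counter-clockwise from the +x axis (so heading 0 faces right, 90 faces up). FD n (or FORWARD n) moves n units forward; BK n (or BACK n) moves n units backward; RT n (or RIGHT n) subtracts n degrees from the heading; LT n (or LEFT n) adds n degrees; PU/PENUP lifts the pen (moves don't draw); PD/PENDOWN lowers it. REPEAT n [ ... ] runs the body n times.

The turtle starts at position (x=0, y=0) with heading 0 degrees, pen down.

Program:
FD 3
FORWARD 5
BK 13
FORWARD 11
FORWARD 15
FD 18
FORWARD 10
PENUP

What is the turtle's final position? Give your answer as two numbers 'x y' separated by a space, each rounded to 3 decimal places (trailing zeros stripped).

Answer: 49 0

Derivation:
Executing turtle program step by step:
Start: pos=(0,0), heading=0, pen down
FD 3: (0,0) -> (3,0) [heading=0, draw]
FD 5: (3,0) -> (8,0) [heading=0, draw]
BK 13: (8,0) -> (-5,0) [heading=0, draw]
FD 11: (-5,0) -> (6,0) [heading=0, draw]
FD 15: (6,0) -> (21,0) [heading=0, draw]
FD 18: (21,0) -> (39,0) [heading=0, draw]
FD 10: (39,0) -> (49,0) [heading=0, draw]
PU: pen up
Final: pos=(49,0), heading=0, 7 segment(s) drawn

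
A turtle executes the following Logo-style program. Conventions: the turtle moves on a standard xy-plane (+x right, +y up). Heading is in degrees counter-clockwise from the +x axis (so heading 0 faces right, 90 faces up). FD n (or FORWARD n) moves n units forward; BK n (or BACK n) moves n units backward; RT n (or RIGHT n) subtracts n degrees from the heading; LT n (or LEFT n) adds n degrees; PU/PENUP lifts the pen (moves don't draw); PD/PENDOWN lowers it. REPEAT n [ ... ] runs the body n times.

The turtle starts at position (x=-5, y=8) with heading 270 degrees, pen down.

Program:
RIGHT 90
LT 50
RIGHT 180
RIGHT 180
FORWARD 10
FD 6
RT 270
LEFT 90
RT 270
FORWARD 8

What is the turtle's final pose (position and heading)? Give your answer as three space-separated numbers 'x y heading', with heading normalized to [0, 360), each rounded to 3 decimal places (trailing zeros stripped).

Executing turtle program step by step:
Start: pos=(-5,8), heading=270, pen down
RT 90: heading 270 -> 180
LT 50: heading 180 -> 230
RT 180: heading 230 -> 50
RT 180: heading 50 -> 230
FD 10: (-5,8) -> (-11.428,0.34) [heading=230, draw]
FD 6: (-11.428,0.34) -> (-15.285,-4.257) [heading=230, draw]
RT 270: heading 230 -> 320
LT 90: heading 320 -> 50
RT 270: heading 50 -> 140
FD 8: (-15.285,-4.257) -> (-21.413,0.886) [heading=140, draw]
Final: pos=(-21.413,0.886), heading=140, 3 segment(s) drawn

Answer: -21.413 0.886 140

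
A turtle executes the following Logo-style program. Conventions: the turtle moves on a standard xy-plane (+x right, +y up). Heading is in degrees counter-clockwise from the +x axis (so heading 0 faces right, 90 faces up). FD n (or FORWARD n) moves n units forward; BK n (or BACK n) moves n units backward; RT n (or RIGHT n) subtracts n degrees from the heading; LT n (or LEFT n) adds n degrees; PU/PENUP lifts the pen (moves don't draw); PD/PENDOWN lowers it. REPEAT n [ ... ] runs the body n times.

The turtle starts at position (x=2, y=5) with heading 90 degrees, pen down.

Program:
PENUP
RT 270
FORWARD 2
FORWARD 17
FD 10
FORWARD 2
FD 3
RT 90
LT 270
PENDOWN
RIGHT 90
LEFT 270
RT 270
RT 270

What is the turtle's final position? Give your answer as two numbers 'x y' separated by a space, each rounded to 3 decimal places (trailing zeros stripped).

Answer: -32 5

Derivation:
Executing turtle program step by step:
Start: pos=(2,5), heading=90, pen down
PU: pen up
RT 270: heading 90 -> 180
FD 2: (2,5) -> (0,5) [heading=180, move]
FD 17: (0,5) -> (-17,5) [heading=180, move]
FD 10: (-17,5) -> (-27,5) [heading=180, move]
FD 2: (-27,5) -> (-29,5) [heading=180, move]
FD 3: (-29,5) -> (-32,5) [heading=180, move]
RT 90: heading 180 -> 90
LT 270: heading 90 -> 0
PD: pen down
RT 90: heading 0 -> 270
LT 270: heading 270 -> 180
RT 270: heading 180 -> 270
RT 270: heading 270 -> 0
Final: pos=(-32,5), heading=0, 0 segment(s) drawn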